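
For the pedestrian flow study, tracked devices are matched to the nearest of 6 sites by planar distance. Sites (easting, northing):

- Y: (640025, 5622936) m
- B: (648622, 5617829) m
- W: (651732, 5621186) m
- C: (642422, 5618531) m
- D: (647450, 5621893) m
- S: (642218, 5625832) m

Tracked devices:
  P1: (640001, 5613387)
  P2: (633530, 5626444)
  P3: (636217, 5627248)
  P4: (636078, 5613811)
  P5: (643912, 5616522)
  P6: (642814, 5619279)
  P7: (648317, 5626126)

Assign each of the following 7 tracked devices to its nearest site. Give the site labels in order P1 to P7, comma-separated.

C, Y, Y, C, C, C, D

P1 → C (d²=32321977.00)
P2 → Y (d²=54491089.00)
P3 → Y (d²=33094208.00)
P4 → C (d²=62524736.00)
P5 → C (d²=6256181.00)
P6 → C (d²=713168.00)
P7 → D (d²=18669978.00)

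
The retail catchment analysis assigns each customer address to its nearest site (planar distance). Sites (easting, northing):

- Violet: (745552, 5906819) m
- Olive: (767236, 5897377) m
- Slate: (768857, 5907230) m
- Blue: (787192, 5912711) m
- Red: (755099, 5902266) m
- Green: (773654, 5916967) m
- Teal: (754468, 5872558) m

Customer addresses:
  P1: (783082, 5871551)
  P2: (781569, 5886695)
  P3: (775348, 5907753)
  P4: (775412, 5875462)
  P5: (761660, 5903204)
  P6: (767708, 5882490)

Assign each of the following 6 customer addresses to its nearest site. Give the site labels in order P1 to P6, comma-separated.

Teal, Olive, Slate, Teal, Red, Olive

P1 → Teal (d²=819775045.00)
P2 → Olive (d²=319540013.00)
P3 → Slate (d²=42406610.00)
P4 → Teal (d²=447084352.00)
P5 → Red (d²=43926565.00)
P6 → Olive (d²=221845553.00)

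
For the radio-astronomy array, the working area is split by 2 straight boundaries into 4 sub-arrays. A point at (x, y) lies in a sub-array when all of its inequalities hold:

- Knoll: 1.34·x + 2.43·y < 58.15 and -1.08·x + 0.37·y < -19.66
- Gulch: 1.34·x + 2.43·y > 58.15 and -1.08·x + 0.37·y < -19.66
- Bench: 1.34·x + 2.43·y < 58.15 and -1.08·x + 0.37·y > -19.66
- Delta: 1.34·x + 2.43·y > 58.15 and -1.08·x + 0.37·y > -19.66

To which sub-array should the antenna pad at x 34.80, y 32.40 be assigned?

Gulch

1.34·34.80 + 2.43·32.40 = 125.364, which is > 58.15
-1.08·34.80 + 0.37·32.40 = -25.596, which is < -19.66
This sign pattern matches Gulch.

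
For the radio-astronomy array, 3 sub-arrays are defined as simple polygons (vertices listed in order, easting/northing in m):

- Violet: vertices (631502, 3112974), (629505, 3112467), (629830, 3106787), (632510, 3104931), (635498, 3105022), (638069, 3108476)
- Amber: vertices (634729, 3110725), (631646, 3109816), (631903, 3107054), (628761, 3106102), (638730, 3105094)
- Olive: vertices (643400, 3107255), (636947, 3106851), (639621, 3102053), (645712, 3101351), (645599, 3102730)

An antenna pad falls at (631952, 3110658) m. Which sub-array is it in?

Cast a ray rightward from (631952, 3110658). For each polygon, the edges (by vertex number in listed order) whose endpoints lie on opposite sides of northing = 3110658, where each meets that height, and whether that is right or left of the point:
Violet: 2–3 at easting≈629608.5 (left), 6–1 at easting≈634883.3 (right) → 1 crossing.
Amber: 1–2 at easting≈634501.8 (right), 5–1 at easting≈634776.6 (right) → 2 crossings.
Olive: no edge straddles that height → 0 crossings.
Only Violet has an odd count, so the point is inside Violet.

Violet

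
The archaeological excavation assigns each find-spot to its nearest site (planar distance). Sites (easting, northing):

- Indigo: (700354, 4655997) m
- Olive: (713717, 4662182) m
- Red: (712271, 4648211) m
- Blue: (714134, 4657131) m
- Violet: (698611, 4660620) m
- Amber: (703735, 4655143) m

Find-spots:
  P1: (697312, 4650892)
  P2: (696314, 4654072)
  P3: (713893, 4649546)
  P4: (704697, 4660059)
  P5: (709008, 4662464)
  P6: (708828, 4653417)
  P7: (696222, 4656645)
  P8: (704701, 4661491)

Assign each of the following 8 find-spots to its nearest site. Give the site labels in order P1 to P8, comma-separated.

P1 → Indigo (d²=35314789.00)
P2 → Indigo (d²=20027225.00)
P3 → Red (d²=4413109.00)
P4 → Amber (d²=25092500.00)
P5 → Olive (d²=22254205.00)
P6 → Amber (d²=28917725.00)
P7 → Indigo (d²=17493328.00)
P8 → Violet (d²=37846741.00)

Indigo, Indigo, Red, Amber, Olive, Amber, Indigo, Violet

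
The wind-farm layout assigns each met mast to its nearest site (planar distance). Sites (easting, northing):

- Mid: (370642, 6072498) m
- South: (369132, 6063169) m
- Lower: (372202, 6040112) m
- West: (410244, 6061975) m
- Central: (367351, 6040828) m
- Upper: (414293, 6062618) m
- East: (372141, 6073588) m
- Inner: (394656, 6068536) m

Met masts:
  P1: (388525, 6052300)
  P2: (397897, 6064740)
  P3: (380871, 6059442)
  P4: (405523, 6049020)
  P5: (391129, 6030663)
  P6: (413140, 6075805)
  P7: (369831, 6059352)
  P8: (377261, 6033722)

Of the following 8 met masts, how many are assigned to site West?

1

P1 → Inner
P2 → Inner
P3 → South
P4 → West
P5 → Lower
P6 → Upper
P7 → South
P8 → Lower
1 of the 8 goes to West.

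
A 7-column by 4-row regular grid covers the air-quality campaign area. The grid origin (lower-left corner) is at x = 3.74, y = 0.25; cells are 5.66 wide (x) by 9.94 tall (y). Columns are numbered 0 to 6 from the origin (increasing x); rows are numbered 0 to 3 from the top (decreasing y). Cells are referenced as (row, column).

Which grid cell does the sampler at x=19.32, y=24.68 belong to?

(1, 2)

Column index: ⌊(19.32 − 3.74) / 5.66⌋ = ⌊2.753⌋ = 2
Row offset from origin: ⌊(24.68 − 0.25) / 9.94⌋ = ⌊2.458⌋ = 2 → row 1 (counted from top)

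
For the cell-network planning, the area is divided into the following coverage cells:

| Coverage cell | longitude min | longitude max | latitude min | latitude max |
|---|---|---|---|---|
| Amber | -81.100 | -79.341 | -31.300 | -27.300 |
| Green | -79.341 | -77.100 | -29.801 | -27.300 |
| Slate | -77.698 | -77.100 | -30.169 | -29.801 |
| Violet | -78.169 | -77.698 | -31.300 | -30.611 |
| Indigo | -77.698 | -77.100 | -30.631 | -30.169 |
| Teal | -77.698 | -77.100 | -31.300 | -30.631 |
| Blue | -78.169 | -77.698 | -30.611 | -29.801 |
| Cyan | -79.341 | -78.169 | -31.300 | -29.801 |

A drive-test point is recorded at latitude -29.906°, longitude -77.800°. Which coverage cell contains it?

Blue

The point has longitude = -77.800 and latitude = -29.906.
Only Blue satisfies -78.169 ≤ longitude ≤ -77.698 and -30.611 ≤ latitude ≤ -29.801.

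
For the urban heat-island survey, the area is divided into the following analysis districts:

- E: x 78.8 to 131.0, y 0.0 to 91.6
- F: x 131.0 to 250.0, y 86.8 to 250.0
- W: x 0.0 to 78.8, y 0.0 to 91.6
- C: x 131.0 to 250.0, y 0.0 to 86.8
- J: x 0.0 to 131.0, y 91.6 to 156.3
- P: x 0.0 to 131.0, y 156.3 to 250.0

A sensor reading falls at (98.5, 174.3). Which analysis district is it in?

P

The point has x = 98.5 and y = 174.3.
Only P satisfies 0.0 ≤ x ≤ 131.0 and 156.3 ≤ y ≤ 250.0.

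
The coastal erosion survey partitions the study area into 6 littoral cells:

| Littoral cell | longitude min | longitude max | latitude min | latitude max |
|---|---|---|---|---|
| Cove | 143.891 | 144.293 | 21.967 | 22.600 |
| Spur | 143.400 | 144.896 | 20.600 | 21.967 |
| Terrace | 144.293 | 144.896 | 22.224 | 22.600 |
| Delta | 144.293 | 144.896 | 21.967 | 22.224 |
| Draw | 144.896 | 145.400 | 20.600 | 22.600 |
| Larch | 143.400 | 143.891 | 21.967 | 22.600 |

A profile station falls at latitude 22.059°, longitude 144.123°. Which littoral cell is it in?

Cove

The point has longitude = 144.123 and latitude = 22.059.
Only Cove satisfies 143.891 ≤ longitude ≤ 144.293 and 21.967 ≤ latitude ≤ 22.600.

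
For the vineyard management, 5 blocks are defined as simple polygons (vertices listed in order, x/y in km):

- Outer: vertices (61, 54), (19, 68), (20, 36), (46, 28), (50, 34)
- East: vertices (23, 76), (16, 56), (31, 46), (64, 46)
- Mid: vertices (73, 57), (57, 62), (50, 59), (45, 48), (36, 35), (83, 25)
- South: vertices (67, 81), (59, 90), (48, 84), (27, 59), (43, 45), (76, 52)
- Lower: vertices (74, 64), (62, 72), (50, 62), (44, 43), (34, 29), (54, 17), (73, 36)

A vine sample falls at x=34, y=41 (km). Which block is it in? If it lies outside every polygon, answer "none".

Outer

Cast a ray rightward from (34, 41). For each polygon, the edges (by vertex number in listed order) whose endpoints lie on opposite sides of y = 41, where each meets that height, and whether that is right or left of the point:
Outer: 2–3 at x≈19.8 (left), 5–1 at x≈53.9 (right) → 1 crossing.
East: no edge straddles that height → 0 crossings.
Mid: 4–5 at x≈40.2 (right), 6–1 at x≈78.0 (right) → 2 crossings.
South: no edge straddles that height → 0 crossings.
Lower: 4–5 at x≈42.6 (right), 7–1 at x≈73.2 (right) → 2 crossings.
Only Outer has an odd count, so the point is inside Outer.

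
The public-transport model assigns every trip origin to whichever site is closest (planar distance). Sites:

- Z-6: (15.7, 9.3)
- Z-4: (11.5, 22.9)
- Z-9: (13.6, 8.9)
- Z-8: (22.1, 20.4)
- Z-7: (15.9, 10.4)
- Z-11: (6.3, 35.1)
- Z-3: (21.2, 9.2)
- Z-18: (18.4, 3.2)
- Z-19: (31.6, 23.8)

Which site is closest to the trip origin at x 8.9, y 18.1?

Squared distances to each site:
Z-6: 123.680; Z-4: 29.800; Z-9: 106.730; Z-8: 179.530; Z-7: 108.290; Z-11: 295.760; Z-3: 230.500; Z-18: 312.260; Z-19: 547.780.
Minimum at Z-4.

Z-4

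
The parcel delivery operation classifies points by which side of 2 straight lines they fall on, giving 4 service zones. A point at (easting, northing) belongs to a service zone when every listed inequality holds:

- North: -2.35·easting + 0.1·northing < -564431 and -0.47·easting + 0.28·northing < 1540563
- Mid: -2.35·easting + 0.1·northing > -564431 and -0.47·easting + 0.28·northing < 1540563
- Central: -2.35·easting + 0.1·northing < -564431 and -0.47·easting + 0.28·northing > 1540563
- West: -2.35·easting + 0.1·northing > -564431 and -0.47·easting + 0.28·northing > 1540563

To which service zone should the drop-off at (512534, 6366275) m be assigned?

Central

-2.35·512534 + 0.1·6366275 = -567827.400, which is < -564431
-0.47·512534 + 0.28·6366275 = 1541666.020, which is > 1540563
This sign pattern matches Central.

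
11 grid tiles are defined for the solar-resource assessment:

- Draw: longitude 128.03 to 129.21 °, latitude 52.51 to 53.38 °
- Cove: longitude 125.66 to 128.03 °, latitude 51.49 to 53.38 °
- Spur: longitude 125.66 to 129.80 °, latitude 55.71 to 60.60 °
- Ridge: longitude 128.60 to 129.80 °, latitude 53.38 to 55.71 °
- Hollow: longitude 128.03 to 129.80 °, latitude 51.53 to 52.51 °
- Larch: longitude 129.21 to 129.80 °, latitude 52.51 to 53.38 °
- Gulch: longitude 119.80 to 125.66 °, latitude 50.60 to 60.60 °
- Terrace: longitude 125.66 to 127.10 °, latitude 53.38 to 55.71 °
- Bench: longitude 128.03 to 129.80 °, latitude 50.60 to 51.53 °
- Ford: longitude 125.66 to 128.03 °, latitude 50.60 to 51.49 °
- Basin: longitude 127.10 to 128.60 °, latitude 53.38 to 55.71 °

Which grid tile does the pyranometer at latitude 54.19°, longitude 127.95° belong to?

The point has longitude = 127.95 and latitude = 54.19.
Only Basin satisfies 127.10 ≤ longitude ≤ 128.60 and 53.38 ≤ latitude ≤ 55.71.

Basin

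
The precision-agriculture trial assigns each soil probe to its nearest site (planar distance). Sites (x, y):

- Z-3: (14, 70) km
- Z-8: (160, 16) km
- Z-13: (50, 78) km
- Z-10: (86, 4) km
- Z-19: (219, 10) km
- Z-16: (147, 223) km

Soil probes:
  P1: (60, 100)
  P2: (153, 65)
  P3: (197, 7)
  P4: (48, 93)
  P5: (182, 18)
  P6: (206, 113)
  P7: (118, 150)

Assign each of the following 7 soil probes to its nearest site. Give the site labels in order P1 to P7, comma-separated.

P1 → Z-13 (d²=584.00)
P2 → Z-8 (d²=2450.00)
P3 → Z-19 (d²=493.00)
P4 → Z-13 (d²=229.00)
P5 → Z-8 (d²=488.00)
P6 → Z-19 (d²=10778.00)
P7 → Z-16 (d²=6170.00)

Z-13, Z-8, Z-19, Z-13, Z-8, Z-19, Z-16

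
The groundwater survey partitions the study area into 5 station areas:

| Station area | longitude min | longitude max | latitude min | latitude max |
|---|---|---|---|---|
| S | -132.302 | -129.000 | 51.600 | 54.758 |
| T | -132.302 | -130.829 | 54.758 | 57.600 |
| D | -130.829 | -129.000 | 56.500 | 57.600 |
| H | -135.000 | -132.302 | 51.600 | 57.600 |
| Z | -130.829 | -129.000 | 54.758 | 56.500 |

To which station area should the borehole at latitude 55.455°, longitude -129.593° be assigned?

The point has longitude = -129.593 and latitude = 55.455.
Only Z satisfies -130.829 ≤ longitude ≤ -129.000 and 54.758 ≤ latitude ≤ 56.500.

Z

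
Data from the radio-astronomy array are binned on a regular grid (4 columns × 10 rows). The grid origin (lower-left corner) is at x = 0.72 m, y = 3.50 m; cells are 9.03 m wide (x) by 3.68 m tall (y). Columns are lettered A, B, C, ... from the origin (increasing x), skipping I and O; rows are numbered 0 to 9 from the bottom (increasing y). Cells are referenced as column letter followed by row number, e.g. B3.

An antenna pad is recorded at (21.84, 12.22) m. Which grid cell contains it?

Column index: ⌊(21.84 − 0.72) / 9.03⌋ = ⌊2.339⌋ = 2 → column C
Row offset from origin: ⌊(12.22 − 3.50) / 3.68⌋ = ⌊2.370⌋ = 2 → row 2

C2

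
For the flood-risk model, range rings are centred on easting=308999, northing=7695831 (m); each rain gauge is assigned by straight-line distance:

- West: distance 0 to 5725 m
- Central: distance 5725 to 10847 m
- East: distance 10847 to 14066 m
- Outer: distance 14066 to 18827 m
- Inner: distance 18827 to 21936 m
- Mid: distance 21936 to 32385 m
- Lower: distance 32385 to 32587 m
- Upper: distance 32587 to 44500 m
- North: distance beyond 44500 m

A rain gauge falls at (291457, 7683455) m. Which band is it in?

Inner

Distance = √((291457−308999)² + (7683455−7695831)²) = √(307721764.000 + 153165376.000) = 21468.282 m.
18827 ≤ 21468.282 < 21936 → Inner.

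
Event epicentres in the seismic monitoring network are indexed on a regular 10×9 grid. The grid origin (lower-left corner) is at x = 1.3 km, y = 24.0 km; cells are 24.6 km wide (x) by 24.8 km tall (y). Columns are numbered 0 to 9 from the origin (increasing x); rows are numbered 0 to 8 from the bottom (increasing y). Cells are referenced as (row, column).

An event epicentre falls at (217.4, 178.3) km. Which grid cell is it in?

(6, 8)

Column index: ⌊(217.4 − 1.3) / 24.6⌋ = ⌊8.785⌋ = 8
Row offset from origin: ⌊(178.3 − 24.0) / 24.8⌋ = ⌊6.222⌋ = 6 → row 6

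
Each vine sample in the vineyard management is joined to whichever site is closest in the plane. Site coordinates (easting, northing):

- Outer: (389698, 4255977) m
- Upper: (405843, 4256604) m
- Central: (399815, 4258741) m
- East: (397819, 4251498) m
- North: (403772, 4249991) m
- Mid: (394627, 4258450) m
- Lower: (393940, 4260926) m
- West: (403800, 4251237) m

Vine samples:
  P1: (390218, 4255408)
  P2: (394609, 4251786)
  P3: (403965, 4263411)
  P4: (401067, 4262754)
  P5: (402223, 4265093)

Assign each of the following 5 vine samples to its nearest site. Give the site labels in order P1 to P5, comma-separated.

Outer, East, Central, Central, Central

P1 → Outer (d²=594161.00)
P2 → East (d²=10387044.00)
P3 → Central (d²=39031400.00)
P4 → Central (d²=17671673.00)
P5 → Central (d²=46146368.00)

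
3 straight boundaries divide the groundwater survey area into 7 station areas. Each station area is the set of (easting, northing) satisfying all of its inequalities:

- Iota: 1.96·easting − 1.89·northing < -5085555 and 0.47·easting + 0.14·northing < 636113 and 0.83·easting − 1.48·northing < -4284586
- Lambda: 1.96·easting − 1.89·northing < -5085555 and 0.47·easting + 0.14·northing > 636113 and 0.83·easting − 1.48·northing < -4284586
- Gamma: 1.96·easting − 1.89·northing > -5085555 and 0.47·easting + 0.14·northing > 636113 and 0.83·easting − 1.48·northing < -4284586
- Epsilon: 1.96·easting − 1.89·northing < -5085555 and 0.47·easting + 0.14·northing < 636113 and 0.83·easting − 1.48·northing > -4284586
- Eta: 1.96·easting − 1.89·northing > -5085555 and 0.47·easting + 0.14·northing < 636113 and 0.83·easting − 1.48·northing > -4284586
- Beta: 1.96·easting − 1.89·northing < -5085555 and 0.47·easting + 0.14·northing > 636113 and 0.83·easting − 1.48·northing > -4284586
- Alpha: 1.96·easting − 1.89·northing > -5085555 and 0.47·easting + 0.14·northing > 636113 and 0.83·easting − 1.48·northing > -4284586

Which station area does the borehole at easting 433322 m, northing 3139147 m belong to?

Gamma

1.96·433322 − 1.89·3139147 = -5083676.710, which is > -5085555
0.47·433322 + 0.14·3139147 = 643141.920, which is > 636113
0.83·433322 − 1.48·3139147 = -4286280.300, which is < -4284586
This sign pattern matches Gamma.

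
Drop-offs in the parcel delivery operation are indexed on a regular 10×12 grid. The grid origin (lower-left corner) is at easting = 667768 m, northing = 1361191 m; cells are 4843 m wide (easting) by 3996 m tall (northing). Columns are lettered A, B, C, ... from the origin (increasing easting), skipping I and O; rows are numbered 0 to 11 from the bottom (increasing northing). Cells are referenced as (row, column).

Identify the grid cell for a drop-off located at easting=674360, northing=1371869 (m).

Column index: ⌊(674360 − 667768) / 4843⌋ = ⌊1.361⌋ = 1 → column B
Row offset from origin: ⌊(1371869 − 1361191) / 3996⌋ = ⌊2.672⌋ = 2 → row 2

(2, B)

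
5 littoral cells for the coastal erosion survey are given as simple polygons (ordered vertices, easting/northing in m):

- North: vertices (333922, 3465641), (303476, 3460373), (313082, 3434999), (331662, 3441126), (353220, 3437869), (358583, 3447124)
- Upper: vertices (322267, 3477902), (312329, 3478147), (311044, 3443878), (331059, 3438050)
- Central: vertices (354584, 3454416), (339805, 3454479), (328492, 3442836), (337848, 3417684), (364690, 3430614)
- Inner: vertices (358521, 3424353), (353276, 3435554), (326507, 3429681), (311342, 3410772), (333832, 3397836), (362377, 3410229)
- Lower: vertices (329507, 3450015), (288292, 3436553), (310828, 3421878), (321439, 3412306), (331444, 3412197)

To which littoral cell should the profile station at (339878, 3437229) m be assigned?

Cast a ray rightward from (339878, 3437229). For each polygon, the edges (by vertex number in listed order) whose endpoints lie on opposite sides of northing = 3437229, where each meets that height, and whether that is right or left of the point:
North: 2–3 at easting≈312237.8 (left), 3–4 at easting≈319844.4 (left) → 0 crossings.
Upper: no edge straddles that height → 0 crossings.
Central: 3–4 at easting≈330577.7 (left), 5–1 at easting≈361881.4 (right) → 1 crossing.
Inner: no edge straddles that height → 0 crossings.
Lower: 1–2 at easting≈290361.6 (left), 5–1 at easting≈330161.9 (left) → 0 crossings.
Only Central has an odd count, so the point is inside Central.

Central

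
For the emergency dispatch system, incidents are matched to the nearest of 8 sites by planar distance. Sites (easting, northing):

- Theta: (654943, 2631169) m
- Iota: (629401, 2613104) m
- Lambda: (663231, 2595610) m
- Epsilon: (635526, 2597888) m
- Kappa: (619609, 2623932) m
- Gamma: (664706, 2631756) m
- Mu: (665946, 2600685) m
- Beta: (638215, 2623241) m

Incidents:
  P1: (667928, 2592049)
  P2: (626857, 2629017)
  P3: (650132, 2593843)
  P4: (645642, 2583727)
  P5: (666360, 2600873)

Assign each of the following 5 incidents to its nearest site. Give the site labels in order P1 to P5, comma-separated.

P1 → Lambda (d²=34742530.00)
P2 → Kappa (d²=78390729.00)
P3 → Lambda (d²=174706090.00)
P4 → Epsilon (d²=302867377.00)
P5 → Mu (d²=206740.00)

Lambda, Kappa, Lambda, Epsilon, Mu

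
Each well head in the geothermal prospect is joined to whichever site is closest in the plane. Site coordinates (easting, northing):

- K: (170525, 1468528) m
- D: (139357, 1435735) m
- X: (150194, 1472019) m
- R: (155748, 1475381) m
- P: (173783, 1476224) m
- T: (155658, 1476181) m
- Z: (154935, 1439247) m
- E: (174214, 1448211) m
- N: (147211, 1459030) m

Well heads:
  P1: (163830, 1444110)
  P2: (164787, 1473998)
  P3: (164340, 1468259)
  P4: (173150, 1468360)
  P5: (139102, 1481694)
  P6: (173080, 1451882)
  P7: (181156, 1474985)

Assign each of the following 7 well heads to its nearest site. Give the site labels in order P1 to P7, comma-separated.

P1 → Z (d²=102769794.00)
P2 → K (d²=62845544.00)
P3 → K (d²=38326586.00)
P4 → K (d²=6918849.00)
P5 → X (d²=216638089.00)
P6 → E (d²=14762197.00)
P7 → P (d²=55896250.00)

Z, K, K, K, X, E, P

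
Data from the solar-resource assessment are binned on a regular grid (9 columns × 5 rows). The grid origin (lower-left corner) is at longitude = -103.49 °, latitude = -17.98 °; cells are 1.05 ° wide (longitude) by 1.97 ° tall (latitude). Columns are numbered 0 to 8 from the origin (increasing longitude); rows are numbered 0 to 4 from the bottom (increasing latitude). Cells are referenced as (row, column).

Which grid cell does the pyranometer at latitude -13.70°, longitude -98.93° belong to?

(2, 4)

Column index: ⌊(-98.93 − -103.49) / 1.05⌋ = ⌊4.343⌋ = 4
Row offset from origin: ⌊(-13.70 − -17.98) / 1.97⌋ = ⌊2.173⌋ = 2 → row 2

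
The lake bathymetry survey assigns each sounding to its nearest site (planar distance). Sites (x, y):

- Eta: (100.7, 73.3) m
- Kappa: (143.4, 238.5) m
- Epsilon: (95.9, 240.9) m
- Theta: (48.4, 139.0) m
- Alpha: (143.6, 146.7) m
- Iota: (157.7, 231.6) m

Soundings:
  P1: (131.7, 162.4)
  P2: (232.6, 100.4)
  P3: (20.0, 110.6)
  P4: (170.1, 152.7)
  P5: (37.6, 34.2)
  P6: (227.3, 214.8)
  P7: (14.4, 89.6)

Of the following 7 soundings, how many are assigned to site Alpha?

3

P1 → Alpha
P2 → Alpha
P3 → Theta
P4 → Alpha
P5 → Eta
P6 → Iota
P7 → Theta
3 of the 7 go to Alpha.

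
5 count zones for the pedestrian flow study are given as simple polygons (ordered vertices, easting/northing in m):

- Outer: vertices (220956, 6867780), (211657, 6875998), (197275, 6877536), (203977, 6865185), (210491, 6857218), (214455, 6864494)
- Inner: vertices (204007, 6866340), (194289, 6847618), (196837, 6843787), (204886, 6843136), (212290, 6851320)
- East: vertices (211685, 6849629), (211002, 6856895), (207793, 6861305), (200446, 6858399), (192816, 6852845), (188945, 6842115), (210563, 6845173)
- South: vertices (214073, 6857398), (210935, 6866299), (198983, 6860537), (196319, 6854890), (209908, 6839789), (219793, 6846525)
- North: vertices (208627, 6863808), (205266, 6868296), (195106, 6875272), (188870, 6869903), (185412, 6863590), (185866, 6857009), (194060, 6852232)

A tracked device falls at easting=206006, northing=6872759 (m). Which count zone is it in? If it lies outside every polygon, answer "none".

Cast a ray rightward from (206006, 6872759). For each polygon, the edges (by vertex number in listed order) whose endpoints lie on opposite sides of northing = 6872759, where each meets that height, and whether that is right or left of the point:
Outer: 1–2 at easting≈215322.1 (right), 3–4 at easting≈199867.1 (left) → 1 crossing.
Inner: no edge straddles that height → 0 crossings.
East: no edge straddles that height → 0 crossings.
South: no edge straddles that height → 0 crossings.
North: 2–3 at easting≈198766.0 (left), 3–4 at easting≈192187.2 (left) → 0 crossings.
Only Outer has an odd count, so the point is inside Outer.

Outer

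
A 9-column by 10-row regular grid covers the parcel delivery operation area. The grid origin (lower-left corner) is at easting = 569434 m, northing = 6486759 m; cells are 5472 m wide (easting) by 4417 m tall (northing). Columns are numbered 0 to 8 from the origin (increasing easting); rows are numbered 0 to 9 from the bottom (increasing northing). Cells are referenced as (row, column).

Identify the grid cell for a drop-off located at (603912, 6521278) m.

Column index: ⌊(603912 − 569434) / 5472⌋ = ⌊6.301⌋ = 6
Row offset from origin: ⌊(6521278 − 6486759) / 4417⌋ = ⌊7.815⌋ = 7 → row 7

(7, 6)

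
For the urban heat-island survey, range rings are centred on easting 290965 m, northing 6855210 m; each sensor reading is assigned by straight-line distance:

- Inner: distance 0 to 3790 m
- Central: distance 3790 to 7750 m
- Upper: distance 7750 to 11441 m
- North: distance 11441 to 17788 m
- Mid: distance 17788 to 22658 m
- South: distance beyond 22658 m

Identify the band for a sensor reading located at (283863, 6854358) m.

Distance = √((283863−290965)² + (6854358−6855210)²) = √(50438404.000 + 725904.000) = 7152.923 m.
3790 ≤ 7152.923 < 7750 → Central.

Central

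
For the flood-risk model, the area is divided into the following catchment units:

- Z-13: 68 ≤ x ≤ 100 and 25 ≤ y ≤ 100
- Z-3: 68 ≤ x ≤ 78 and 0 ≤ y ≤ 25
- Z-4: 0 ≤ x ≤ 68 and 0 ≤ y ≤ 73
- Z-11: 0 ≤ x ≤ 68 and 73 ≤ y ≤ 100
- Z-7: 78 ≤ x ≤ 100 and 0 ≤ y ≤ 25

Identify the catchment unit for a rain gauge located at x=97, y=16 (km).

The point has x = 97 and y = 16.
Only Z-7 satisfies 78 ≤ x ≤ 100 and 0 ≤ y ≤ 25.

Z-7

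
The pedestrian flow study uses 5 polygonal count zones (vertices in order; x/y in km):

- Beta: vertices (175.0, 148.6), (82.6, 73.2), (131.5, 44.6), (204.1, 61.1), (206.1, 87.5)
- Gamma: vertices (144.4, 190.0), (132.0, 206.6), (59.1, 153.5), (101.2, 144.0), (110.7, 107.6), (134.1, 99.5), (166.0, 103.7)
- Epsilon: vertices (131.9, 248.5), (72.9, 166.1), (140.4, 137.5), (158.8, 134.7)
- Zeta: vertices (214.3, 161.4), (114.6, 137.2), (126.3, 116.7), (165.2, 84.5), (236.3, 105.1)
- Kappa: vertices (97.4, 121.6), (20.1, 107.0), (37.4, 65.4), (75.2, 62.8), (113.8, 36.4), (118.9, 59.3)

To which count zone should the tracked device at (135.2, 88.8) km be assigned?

Cast a ray rightward from (135.2, 88.8). For each polygon, the edges (by vertex number in listed order) whose endpoints lie on opposite sides of y = 88.8, where each meets that height, and whether that is right or left of the point:
Beta: 1–2 at x≈101.72 (left), 5–1 at x≈205.44 (right) → 1 crossing.
Gamma: no edge straddles that height → 0 crossings.
Epsilon: no edge straddles that height → 0 crossings.
Zeta: 3–4 at x≈160.01 (right), 4–5 at x≈180.04 (right) → 2 crossings.
Kappa: 2–3 at x≈27.67 (left), 6–1 at x≈108.72 (left) → 0 crossings.
Only Beta has an odd count, so the point is inside Beta.

Beta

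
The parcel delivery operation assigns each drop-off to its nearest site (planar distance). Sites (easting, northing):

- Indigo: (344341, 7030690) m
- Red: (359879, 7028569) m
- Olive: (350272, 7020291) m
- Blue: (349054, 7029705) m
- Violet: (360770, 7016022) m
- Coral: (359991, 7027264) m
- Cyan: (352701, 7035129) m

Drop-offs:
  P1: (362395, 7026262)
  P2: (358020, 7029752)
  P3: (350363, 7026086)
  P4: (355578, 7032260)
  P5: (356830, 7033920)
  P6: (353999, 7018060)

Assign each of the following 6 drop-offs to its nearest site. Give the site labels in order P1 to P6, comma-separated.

P1 → Coral (d²=6783220.00)
P2 → Red (d²=4855370.00)
P3 → Blue (d²=14810642.00)
P4 → Cyan (d²=16508290.00)
P5 → Cyan (d²=18510322.00)
P6 → Olive (d²=18867890.00)

Coral, Red, Blue, Cyan, Cyan, Olive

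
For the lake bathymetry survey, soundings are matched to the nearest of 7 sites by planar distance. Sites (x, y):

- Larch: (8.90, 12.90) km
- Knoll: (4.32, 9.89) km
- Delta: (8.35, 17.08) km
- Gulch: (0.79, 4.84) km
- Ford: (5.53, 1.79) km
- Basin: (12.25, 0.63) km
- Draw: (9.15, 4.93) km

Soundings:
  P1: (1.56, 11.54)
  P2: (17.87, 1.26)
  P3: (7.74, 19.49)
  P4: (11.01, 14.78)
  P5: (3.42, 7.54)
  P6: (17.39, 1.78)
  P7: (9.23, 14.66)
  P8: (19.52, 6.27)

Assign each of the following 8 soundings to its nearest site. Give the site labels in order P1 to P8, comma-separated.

Knoll, Basin, Delta, Larch, Knoll, Basin, Larch, Basin

P1 → Knoll (d²=10.34)
P2 → Basin (d²=31.98)
P3 → Delta (d²=6.18)
P4 → Larch (d²=7.99)
P5 → Knoll (d²=6.33)
P6 → Basin (d²=27.74)
P7 → Larch (d²=3.21)
P8 → Basin (d²=84.66)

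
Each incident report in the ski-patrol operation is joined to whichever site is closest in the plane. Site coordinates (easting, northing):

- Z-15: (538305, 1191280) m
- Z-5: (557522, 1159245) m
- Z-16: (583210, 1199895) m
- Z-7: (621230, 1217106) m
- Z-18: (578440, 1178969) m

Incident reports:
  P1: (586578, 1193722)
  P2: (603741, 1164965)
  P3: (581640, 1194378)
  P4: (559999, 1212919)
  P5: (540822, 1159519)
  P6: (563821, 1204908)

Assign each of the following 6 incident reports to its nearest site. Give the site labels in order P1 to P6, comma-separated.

P1 → Z-16 (d²=49449353.00)
P2 → Z-18 (d²=836252617.00)
P3 → Z-16 (d²=32902189.00)
P4 → Z-16 (d²=708375097.00)
P5 → Z-5 (d²=278965076.00)
P6 → Z-16 (d²=401063490.00)

Z-16, Z-18, Z-16, Z-16, Z-5, Z-16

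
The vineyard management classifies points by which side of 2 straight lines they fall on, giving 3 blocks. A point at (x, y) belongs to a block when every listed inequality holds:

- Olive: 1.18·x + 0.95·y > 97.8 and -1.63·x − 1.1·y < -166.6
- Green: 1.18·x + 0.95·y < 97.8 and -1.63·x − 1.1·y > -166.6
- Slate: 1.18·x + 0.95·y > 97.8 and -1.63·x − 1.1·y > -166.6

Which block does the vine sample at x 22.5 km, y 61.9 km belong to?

1.18·22.5 + 0.95·61.9 = 85.355, which is < 97.8
-1.63·22.5 − 1.1·61.9 = -104.765, which is > -166.6
This sign pattern matches Green.

Green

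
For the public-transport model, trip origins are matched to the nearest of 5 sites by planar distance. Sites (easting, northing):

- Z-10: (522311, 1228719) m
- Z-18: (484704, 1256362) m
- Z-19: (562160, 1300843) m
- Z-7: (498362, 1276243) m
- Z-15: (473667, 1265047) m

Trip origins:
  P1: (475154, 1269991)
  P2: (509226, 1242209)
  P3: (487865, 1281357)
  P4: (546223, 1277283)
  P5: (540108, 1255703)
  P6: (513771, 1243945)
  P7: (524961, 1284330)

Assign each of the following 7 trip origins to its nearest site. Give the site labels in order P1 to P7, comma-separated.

Z-15, Z-10, Z-7, Z-19, Z-10, Z-10, Z-7

P1 → Z-15 (d²=26654305.00)
P2 → Z-10 (d²=353197325.00)
P3 → Z-7 (d²=136340005.00)
P4 → Z-19 (d²=809061569.00)
P5 → Z-10 (d²=1044869465.00)
P6 → Z-10 (d²=304762676.00)
P7 → Z-7 (d²=772906370.00)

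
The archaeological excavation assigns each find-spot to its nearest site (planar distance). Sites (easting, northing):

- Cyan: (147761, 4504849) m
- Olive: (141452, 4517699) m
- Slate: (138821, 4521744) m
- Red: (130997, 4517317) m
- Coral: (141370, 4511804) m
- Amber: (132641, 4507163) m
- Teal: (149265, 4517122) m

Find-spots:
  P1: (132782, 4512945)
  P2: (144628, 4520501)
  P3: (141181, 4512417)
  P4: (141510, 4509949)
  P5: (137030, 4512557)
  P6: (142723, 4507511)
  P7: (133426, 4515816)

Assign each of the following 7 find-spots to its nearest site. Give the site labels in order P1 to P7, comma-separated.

P1 → Red (d²=22300609.00)
P2 → Olive (d²=17938180.00)
P3 → Coral (d²=411490.00)
P4 → Coral (d²=3460625.00)
P5 → Coral (d²=19402609.00)
P6 → Coral (d²=20260458.00)
P7 → Red (d²=8153042.00)

Red, Olive, Coral, Coral, Coral, Coral, Red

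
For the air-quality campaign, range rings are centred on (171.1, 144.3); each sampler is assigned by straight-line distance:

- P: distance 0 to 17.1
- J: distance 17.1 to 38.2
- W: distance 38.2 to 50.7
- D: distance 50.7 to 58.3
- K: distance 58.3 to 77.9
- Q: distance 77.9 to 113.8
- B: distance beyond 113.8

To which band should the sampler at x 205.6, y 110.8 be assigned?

W

Distance = √((205.6−171.1)² + (110.8−144.3)²) = √(1190.250 + 1122.250) = 48.088.
38.2 ≤ 48.088 < 50.7 → W.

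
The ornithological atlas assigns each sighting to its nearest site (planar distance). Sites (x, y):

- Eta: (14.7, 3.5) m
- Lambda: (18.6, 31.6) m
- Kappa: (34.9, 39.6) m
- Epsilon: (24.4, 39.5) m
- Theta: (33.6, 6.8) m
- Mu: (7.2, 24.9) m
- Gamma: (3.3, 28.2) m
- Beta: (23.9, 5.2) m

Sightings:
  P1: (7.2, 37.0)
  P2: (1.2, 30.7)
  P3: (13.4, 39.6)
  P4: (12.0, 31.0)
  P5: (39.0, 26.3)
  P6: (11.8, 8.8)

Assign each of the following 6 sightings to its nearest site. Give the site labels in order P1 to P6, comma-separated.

Gamma, Gamma, Lambda, Lambda, Kappa, Eta

P1 → Gamma (d²=92.65)
P2 → Gamma (d²=10.66)
P3 → Lambda (d²=91.04)
P4 → Lambda (d²=43.92)
P5 → Kappa (d²=193.70)
P6 → Eta (d²=36.50)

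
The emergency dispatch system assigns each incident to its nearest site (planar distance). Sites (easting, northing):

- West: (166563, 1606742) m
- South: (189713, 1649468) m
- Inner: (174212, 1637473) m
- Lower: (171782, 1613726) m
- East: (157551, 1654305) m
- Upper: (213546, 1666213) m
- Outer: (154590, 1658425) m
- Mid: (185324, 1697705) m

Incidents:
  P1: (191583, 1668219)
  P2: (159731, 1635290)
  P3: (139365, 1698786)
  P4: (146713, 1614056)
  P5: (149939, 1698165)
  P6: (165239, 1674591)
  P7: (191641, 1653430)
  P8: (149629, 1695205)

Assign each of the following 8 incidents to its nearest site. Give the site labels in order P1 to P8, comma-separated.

P1 → South (d²=355096901.00)
P2 → Inner (d²=214464850.00)
P3 → Outer (d²=1860810946.00)
P4 → West (d²=447517096.00)
P5 → Mid (d²=1252309825.00)
P6 → Outer (d²=374740757.00)
P7 → South (d²=19414628.00)
P8 → Mid (d²=1280383025.00)

South, Inner, Outer, West, Mid, Outer, South, Mid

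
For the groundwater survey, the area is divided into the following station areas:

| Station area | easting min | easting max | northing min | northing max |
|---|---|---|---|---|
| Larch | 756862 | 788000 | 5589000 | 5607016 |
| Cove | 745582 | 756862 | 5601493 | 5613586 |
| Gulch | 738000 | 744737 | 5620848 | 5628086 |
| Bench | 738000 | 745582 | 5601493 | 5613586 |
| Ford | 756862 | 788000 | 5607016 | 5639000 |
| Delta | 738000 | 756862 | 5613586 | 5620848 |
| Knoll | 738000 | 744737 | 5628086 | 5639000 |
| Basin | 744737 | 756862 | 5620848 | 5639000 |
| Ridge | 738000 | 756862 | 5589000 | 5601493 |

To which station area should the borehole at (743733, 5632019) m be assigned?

The point has easting = 743733 and northing = 5632019.
Only Knoll satisfies 738000 ≤ easting ≤ 744737 and 5628086 ≤ northing ≤ 5639000.

Knoll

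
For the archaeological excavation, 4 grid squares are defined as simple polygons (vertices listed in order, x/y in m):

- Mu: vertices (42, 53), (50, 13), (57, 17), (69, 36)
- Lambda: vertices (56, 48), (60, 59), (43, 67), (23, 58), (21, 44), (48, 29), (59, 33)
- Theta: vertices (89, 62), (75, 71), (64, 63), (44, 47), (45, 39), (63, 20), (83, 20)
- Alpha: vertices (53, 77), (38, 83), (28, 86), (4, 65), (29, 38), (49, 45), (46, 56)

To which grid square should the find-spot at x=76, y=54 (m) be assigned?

Cast a ray rightward from (76, 54). For each polygon, the edges (by vertex number in listed order) whose endpoints lie on opposite sides of y = 54, where each meets that height, and whether that is right or left of the point:
Mu: no edge straddles that height → 0 crossings.
Lambda: 1–2 at x≈58.2 (left), 4–5 at x≈22.4 (left) → 0 crossings.
Theta: 3–4 at x≈52.8 (left), 7–1 at x≈87.9 (right) → 1 crossing.
Alpha: 4–5 at x≈14.2 (left), 6–7 at x≈46.5 (left) → 0 crossings.
Only Theta has an odd count, so the point is inside Theta.

Theta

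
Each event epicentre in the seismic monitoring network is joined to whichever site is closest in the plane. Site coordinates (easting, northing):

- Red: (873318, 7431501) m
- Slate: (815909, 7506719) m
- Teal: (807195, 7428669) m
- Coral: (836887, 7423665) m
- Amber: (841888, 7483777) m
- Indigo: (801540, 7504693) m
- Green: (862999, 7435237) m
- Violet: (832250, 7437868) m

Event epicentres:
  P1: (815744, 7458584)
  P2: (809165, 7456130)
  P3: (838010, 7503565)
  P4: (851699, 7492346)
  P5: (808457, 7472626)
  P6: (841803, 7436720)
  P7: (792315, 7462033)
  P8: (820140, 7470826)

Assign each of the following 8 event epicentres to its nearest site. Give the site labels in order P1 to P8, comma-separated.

P1 → Violet (d²=701600692.00)
P2 → Teal (d²=757987421.00)
P3 → Amber (d²=406603828.00)
P4 → Amber (d²=169683482.00)
P5 → Indigo (d²=1076137378.00)
P6 → Violet (d²=92577713.00)
P7 → Teal (d²=1334570896.00)
P8 → Amber (d²=640703905.00)

Violet, Teal, Amber, Amber, Indigo, Violet, Teal, Amber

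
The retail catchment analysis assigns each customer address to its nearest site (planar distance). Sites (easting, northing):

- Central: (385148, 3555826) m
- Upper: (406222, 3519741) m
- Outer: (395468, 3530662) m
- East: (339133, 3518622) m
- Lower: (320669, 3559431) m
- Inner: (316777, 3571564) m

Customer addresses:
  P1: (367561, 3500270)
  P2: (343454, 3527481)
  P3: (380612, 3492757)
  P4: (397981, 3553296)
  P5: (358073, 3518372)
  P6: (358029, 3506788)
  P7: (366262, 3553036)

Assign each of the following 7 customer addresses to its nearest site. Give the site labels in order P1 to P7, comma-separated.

P1 → East (d²=1144947088.00)
P2 → East (d²=97152922.00)
P3 → Upper (d²=1384008356.00)
P4 → Central (d²=171086789.00)
P5 → East (d²=358786100.00)
P6 → East (d²=497102372.00)
P7 → Central (d²=364465096.00)

East, East, Upper, Central, East, East, Central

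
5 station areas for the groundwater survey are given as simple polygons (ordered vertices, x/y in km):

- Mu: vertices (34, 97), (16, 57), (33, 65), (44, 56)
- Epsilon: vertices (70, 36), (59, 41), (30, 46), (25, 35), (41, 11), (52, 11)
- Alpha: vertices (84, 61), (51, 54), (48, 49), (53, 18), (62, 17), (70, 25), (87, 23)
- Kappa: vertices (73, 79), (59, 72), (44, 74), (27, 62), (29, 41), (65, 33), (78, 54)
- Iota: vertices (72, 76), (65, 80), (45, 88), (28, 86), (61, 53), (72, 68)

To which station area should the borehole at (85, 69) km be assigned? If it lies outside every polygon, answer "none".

Cast a ray rightward from (85, 69). For each polygon, the edges (by vertex number in listed order) whose endpoints lie on opposite sides of y = 69, where each meets that height, and whether that is right or left of the point:
Mu: 1–2 at x≈21.4 (left), 4–1 at x≈40.8 (left) → 0 crossings.
Epsilon: no edge straddles that height → 0 crossings.
Alpha: no edge straddles that height → 0 crossings.
Kappa: 3–4 at x≈36.9 (left), 7–1 at x≈75.0 (left) → 0 crossings.
Iota: 4–5 at x≈45.0 (left), 6–1 at x≈72.0 (left) → 0 crossings.
All counts are even, so the point lies outside every listed polygon.

none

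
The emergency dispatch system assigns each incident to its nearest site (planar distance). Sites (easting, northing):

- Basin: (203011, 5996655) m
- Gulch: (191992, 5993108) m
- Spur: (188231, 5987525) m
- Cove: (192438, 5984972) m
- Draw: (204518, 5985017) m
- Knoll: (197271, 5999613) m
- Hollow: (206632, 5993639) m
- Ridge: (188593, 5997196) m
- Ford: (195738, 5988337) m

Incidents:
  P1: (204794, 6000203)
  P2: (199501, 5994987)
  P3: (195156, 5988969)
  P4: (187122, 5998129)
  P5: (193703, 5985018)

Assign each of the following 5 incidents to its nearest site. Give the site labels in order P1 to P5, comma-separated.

Basin, Basin, Ford, Ridge, Cove

P1 → Basin (d²=15767393.00)
P2 → Basin (d²=15102324.00)
P3 → Ford (d²=738148.00)
P4 → Ridge (d²=3034330.00)
P5 → Cove (d²=1602341.00)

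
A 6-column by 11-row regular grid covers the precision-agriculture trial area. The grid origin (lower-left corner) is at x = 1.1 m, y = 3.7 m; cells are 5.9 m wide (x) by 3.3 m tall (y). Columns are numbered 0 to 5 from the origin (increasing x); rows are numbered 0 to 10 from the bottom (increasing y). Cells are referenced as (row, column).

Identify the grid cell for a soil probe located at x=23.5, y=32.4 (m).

Column index: ⌊(23.5 − 1.1) / 5.9⌋ = ⌊3.797⌋ = 3
Row offset from origin: ⌊(32.4 − 3.7) / 3.3⌋ = ⌊8.697⌋ = 8 → row 8

(8, 3)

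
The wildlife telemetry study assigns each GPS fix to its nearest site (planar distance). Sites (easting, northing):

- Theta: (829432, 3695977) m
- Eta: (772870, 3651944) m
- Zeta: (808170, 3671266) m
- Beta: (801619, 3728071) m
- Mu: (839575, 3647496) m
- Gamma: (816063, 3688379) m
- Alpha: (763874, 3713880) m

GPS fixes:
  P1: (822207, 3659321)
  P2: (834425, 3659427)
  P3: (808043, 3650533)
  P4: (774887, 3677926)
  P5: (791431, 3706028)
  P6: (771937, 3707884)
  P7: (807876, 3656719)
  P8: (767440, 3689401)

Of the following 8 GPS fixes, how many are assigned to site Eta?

P1 → Zeta
P2 → Mu
P3 → Zeta
P4 → Eta
P5 → Beta
P6 → Alpha
P7 → Zeta
P8 → Alpha
1 of the 8 goes to Eta.

1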